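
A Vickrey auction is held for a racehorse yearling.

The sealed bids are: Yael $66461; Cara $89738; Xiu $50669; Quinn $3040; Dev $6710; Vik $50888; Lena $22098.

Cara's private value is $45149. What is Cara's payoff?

Highest bid: Cara at $89738, so Cara wins.
Second-highest bid: Yael at $66461 — that is the price the winner pays.
Cara's payoff = value − price = $45149 − $66461 = −$21312.

−$21312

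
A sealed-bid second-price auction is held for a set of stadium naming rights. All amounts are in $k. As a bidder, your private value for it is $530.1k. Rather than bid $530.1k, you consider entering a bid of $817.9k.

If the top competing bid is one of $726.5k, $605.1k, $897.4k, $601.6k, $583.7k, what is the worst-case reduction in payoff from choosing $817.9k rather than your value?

$196.4k

$726.5k: truthful gives $0k, deviation gives −$196.4k → loss $196.4k.
$605.1k: truthful gives $0k, deviation gives −$75k → loss $75k.
$897.4k: same outcome either way → loss $0k.
$601.6k: truthful gives $0k, deviation gives −$71.5k → loss $71.5k.
$583.7k: truthful gives $0k, deviation gives −$53.6k → loss $53.6k.
Maximum loss: $196.4k.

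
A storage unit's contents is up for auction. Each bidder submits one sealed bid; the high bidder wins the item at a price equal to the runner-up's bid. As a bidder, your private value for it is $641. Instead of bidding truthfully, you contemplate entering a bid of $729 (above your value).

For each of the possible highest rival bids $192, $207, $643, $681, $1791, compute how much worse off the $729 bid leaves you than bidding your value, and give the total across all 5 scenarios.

$42

The deviation costs you only when the competing bid falls strictly between $641 and $729; elsewhere both bids give the same outcome.
$192: outcomes coincide → loss $0.
$207: outcomes coincide → loss $0.
$643: truthful payoff $0, deviation payoff −$2 → loss $2.
$681: truthful payoff $0, deviation payoff −$40 → loss $40.
$1791: outcomes coincide → loss $0.
Total loss = $2 + $40 = $42.
Truthful bidding weakly dominates here: raising your bid can only win items priced above your value, and lowering it can only forfeit items priced below.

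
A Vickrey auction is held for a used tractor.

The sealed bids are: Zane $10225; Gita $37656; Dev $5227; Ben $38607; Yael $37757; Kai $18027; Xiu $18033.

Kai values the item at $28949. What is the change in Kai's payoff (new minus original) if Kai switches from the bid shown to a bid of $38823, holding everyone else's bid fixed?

The highest bid among the other bidders is $38607; Kai's bid doesn't change that.
Original bid $18027: Kai is not highest (top rival bid is $38607); payoff $0.
Alternative bid $38823: Kai is highest, pays the top rival bid $38607; payoff $28949 − $38607 = −$9658.
Change in payoff = −$9658 − ($0) = −$9658.

−$9658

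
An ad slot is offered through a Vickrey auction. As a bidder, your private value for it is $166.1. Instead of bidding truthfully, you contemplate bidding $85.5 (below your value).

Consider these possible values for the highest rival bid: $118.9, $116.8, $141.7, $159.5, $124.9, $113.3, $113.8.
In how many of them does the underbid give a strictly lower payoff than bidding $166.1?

The deviation hurts exactly when the highest competing bid lies strictly between $85.5 and $166.1 — underbidding then forfeits a profitable win.
$118.9: inside the interval → strictly worse (loss $47.2).
$116.8: inside the interval → strictly worse (loss $49.3).
$141.7: inside the interval → strictly worse (loss $24.4).
$159.5: inside the interval → strictly worse (loss $6.6).
$124.9: inside the interval → strictly worse (loss $41.2).
$113.3: inside the interval → strictly worse (loss $52.8).
$113.8: inside the interval → strictly worse (loss $52.3).
Count: 7.

7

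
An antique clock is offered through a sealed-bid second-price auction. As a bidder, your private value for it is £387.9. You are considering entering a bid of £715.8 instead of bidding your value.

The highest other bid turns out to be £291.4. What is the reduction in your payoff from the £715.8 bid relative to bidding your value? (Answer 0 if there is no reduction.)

£0

Bidding your value £387.9: you win (since £387.9 > £291.4) and pay £291.4. Payoff £96.5.
Bidding £715.8: you win and pay £291.4. Payoff £387.9 − £291.4 = £96.5.
Difference = £96.5 − £96.5 = £0; both bids lead to the same outcome because the competing bid is below both your value and your alternative bid.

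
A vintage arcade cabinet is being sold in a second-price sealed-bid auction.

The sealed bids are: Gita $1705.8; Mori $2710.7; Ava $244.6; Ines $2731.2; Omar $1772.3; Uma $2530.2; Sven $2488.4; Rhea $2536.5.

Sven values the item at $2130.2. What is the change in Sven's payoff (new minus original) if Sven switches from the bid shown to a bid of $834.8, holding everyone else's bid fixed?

$0

The highest bid among the other bidders is $2731.2; Sven's bid doesn't change that.
Original bid $2488.4: Sven is not highest (top rival bid is $2731.2); payoff $0.
Alternative bid $834.8: Sven is not highest (top rival bid is $2731.2); payoff $0.
Change in payoff = $0 − ($0) = $0.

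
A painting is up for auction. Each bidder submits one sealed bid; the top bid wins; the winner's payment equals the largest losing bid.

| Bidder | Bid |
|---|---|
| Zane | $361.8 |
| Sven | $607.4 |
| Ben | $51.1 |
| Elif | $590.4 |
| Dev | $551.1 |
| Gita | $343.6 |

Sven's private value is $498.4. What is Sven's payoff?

Highest bid: Sven at $607.4, so Sven wins.
Second-highest bid: Elif at $590.4 — that is the price the winner pays.
Sven's payoff = value − price = $498.4 − $590.4 = −$92.

−$92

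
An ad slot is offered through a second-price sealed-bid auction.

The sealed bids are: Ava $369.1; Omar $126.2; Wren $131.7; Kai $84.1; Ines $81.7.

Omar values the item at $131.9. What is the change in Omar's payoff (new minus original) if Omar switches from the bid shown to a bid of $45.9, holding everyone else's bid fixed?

The highest bid among the other bidders is $369.1; Omar's bid doesn't change that.
Original bid $126.2: Omar is not highest (top rival bid is $369.1); payoff $0.
Alternative bid $45.9: Omar is not highest (top rival bid is $369.1); payoff $0.
Change in payoff = $0 − ($0) = $0.

$0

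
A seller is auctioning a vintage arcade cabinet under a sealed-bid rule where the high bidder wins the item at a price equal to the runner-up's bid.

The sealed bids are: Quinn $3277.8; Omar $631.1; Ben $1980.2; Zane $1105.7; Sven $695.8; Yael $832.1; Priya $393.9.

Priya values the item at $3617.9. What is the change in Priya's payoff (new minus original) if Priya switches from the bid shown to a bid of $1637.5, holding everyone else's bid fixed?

The highest bid among the other bidders is $3277.8; Priya's bid doesn't change that.
Original bid $393.9: Priya is not highest (top rival bid is $3277.8); payoff $0.
Alternative bid $1637.5: Priya is not highest (top rival bid is $3277.8); payoff $0.
Change in payoff = $0 − ($0) = $0.

$0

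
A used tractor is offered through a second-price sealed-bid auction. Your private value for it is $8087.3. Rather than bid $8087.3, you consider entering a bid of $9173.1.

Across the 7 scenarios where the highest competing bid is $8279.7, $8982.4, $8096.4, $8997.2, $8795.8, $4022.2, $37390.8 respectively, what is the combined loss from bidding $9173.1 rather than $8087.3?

$2715

The deviation costs you only when the competing bid falls strictly between $8087.3 and $9173.1; elsewhere both bids give the same outcome.
$8279.7: truthful payoff $0, deviation payoff −$192.4 → loss $192.4.
$8982.4: truthful payoff $0, deviation payoff −$895.1 → loss $895.1.
$8096.4: truthful payoff $0, deviation payoff −$9.1 → loss $9.1.
$8997.2: truthful payoff $0, deviation payoff −$909.9 → loss $909.9.
$8795.8: truthful payoff $0, deviation payoff −$708.5 → loss $708.5.
$4022.2: outcomes coincide → loss $0.
$37390.8: outcomes coincide → loss $0.
Total loss = $192.4 + $895.1 + $9.1 + $909.9 + $708.5 = $2715.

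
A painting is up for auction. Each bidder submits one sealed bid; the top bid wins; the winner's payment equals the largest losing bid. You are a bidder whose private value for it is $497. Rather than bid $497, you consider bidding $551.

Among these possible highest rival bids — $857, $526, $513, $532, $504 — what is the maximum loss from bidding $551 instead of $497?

$857: same outcome either way → loss $0.
$526: truthful gives $0, deviation gives −$29 → loss $29.
$513: truthful gives $0, deviation gives −$16 → loss $16.
$532: truthful gives $0, deviation gives −$35 → loss $35.
$504: truthful gives $0, deviation gives −$7 → loss $7.
Maximum loss: $35.

$35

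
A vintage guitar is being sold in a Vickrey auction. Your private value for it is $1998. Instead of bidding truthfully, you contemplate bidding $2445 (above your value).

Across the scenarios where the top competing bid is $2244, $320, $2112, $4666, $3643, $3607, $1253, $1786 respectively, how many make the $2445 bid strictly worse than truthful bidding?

2

The deviation hurts exactly when the highest competing bid lies strictly between $1998 and $2445 — overbidding then wins at a price above your value.
$2244: inside the interval → strictly worse (loss $246).
$320: below both → same outcome either way.
$2112: inside the interval → strictly worse (loss $114).
$4666: above both → same outcome either way.
$3643: above both → same outcome either way.
$3607: above both → same outcome either way.
$1253: below both → same outcome either way.
$1786: below both → same outcome either way.
Count: 2.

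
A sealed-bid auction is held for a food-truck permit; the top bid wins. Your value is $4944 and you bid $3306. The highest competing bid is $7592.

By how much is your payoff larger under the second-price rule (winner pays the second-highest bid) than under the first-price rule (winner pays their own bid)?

$0

Your bid $3306 is below $7592, so you lose under either rule.
Payoff is $0 in both cases; difference = $0.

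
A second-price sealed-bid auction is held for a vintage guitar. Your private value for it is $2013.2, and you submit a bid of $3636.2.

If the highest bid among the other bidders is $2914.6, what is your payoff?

−$901.4

Your bid $3636.2 exceeds the highest competing bid $2914.6, so you win.
In a second-price auction the winner pays the second-highest bid, $2914.6.
Payoff = value − price = $2013.2 − $2914.6 = −$901.4.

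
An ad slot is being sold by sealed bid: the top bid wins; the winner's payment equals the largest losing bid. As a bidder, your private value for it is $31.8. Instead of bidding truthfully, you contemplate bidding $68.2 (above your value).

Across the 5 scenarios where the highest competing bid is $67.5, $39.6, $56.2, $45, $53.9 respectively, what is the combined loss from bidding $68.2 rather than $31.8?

The deviation costs you only when the competing bid falls strictly between $31.8 and $68.2; elsewhere both bids give the same outcome.
$67.5: truthful payoff $0, deviation payoff −$35.7 → loss $35.7.
$39.6: truthful payoff $0, deviation payoff −$7.8 → loss $7.8.
$56.2: truthful payoff $0, deviation payoff −$24.4 → loss $24.4.
$45: truthful payoff $0, deviation payoff −$13.2 → loss $13.2.
$53.9: truthful payoff $0, deviation payoff −$22.1 → loss $22.1.
Total loss = $35.7 + $7.8 + $24.4 + $13.2 + $22.1 = $103.2.

$103.2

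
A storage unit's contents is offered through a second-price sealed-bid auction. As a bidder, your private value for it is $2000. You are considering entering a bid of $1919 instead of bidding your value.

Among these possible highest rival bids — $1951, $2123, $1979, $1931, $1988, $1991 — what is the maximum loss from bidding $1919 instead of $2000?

$1951: truthful gives $49, deviation gives $0 → loss $49.
$2123: same outcome either way → loss $0.
$1979: truthful gives $21, deviation gives $0 → loss $21.
$1931: truthful gives $69, deviation gives $0 → loss $69.
$1988: truthful gives $12, deviation gives $0 → loss $12.
$1991: truthful gives $9, deviation gives $0 → loss $9.
Maximum loss: $69.

$69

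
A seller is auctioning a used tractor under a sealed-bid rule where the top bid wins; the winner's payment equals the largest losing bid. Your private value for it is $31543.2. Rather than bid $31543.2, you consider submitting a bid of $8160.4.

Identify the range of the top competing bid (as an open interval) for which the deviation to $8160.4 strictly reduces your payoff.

($8160.4, $31543.2)

If the competing bid is below $8160.4, both bids win at the same price — no difference.
If it is above $31543.2, both bids lose — no difference.
If it lies strictly between $8160.4 and $31543.2, bidding your value wins at a price below your value (positive payoff) while bidding $8160.4 loses (payoff 0).
So the deviation strictly hurts on the open interval ($8160.4, $31543.2).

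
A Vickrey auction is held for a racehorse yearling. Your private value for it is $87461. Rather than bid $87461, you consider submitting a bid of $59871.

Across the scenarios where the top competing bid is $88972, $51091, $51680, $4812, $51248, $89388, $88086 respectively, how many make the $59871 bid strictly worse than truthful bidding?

0

The deviation hurts exactly when the highest competing bid lies strictly between $59871 and $87461 — underbidding then forfeits a profitable win.
$88972: above both → same outcome either way.
$51091: below both → same outcome either way.
$51680: below both → same outcome either way.
$4812: below both → same outcome either way.
$51248: below both → same outcome either way.
$89388: above both → same outcome either way.
$88086: above both → same outcome either way.
Count: 0.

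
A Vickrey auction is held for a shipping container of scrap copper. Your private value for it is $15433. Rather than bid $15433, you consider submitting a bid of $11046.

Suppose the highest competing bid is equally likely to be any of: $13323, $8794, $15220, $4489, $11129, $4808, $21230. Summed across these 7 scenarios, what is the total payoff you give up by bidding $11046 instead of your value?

$6627

The deviation costs you only when the competing bid falls strictly between $11046 and $15433; elsewhere both bids give the same outcome.
$13323: truthful payoff $2110, deviation payoff $0 → loss $2110.
$8794: outcomes coincide → loss $0.
$15220: truthful payoff $213, deviation payoff $0 → loss $213.
$4489: outcomes coincide → loss $0.
$11129: truthful payoff $4304, deviation payoff $0 → loss $4304.
$4808: outcomes coincide → loss $0.
$21230: outcomes coincide → loss $0.
Total loss = $2110 + $213 + $4304 = $6627.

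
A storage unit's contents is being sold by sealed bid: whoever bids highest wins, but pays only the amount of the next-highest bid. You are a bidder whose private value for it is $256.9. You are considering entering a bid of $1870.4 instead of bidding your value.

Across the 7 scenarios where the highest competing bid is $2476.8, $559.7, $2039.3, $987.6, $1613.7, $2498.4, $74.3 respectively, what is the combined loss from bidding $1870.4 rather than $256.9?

The deviation costs you only when the competing bid falls strictly between $256.9 and $1870.4; elsewhere both bids give the same outcome.
$2476.8: outcomes coincide → loss $0.
$559.7: truthful payoff $0, deviation payoff −$302.8 → loss $302.8.
$2039.3: outcomes coincide → loss $0.
$987.6: truthful payoff $0, deviation payoff −$730.7 → loss $730.7.
$1613.7: truthful payoff $0, deviation payoff −$1356.8 → loss $1356.8.
$2498.4: outcomes coincide → loss $0.
$74.3: outcomes coincide → loss $0.
Total loss = $302.8 + $730.7 + $1356.8 = $2390.3.
Truthful bidding weakly dominates here: raising your bid can only win items priced above your value, and lowering it can only forfeit items priced below.

$2390.3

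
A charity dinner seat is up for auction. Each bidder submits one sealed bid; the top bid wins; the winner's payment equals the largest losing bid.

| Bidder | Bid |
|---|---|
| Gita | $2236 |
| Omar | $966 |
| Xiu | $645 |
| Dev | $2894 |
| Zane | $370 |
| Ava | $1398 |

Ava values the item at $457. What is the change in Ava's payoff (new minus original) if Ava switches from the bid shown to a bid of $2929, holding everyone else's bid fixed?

−$2437

The highest bid among the other bidders is $2894; Ava's bid doesn't change that.
Original bid $1398: Ava is not highest (top rival bid is $2894); payoff $0.
Alternative bid $2929: Ava is highest, pays the top rival bid $2894; payoff $457 − $2894 = −$2437.
Change in payoff = −$2437 − ($0) = −$2437.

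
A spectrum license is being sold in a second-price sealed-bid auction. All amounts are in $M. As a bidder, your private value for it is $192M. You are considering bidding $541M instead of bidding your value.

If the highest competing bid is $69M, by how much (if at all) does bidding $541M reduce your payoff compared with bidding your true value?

$0M

Bidding your value $192M: you win (since $192M > $69M) and pay $69M. Payoff $123M.
Bidding $541M: you win and pay $69M. Payoff $192M − $69M = $123M.
Difference = $123M − $123M = $0M; both bids lead to the same outcome because the competing bid is below both your value and your alternative bid.
Truthful bidding weakly dominates here: raising your bid can only win items priced above your value, and lowering it can only forfeit items priced below.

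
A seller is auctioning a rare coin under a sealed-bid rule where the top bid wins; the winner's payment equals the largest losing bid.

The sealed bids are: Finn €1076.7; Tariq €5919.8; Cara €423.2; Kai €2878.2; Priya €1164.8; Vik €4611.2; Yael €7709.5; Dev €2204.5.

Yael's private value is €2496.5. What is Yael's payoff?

−€3423.3

Highest bid: Yael at €7709.5, so Yael wins.
Second-highest bid: Tariq at €5919.8 — that is the price the winner pays.
Yael's payoff = value − price = €2496.5 − €5919.8 = −€3423.3.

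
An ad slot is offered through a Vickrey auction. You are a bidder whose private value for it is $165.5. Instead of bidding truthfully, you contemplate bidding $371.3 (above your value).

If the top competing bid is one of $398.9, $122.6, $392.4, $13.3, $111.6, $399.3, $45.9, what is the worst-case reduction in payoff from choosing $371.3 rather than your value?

$0

$398.9: same outcome either way → loss $0.
$122.6: same outcome either way → loss $0.
$392.4: same outcome either way → loss $0.
$13.3: same outcome either way → loss $0.
$111.6: same outcome either way → loss $0.
$399.3: same outcome either way → loss $0.
$45.9: same outcome either way → loss $0.
Maximum loss: $0.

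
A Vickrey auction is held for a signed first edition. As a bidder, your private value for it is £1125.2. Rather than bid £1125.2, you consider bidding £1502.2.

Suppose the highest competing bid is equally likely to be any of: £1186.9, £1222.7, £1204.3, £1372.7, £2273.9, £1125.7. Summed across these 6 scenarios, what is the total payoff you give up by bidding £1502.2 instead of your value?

The deviation costs you only when the competing bid falls strictly between £1125.2 and £1502.2; elsewhere both bids give the same outcome.
£1186.9: truthful payoff £0, deviation payoff −£61.7 → loss £61.7.
£1222.7: truthful payoff £0, deviation payoff −£97.5 → loss £97.5.
£1204.3: truthful payoff £0, deviation payoff −£79.1 → loss £79.1.
£1372.7: truthful payoff £0, deviation payoff −£247.5 → loss £247.5.
£2273.9: outcomes coincide → loss £0.
£1125.7: truthful payoff £0, deviation payoff −£0.5 → loss £0.5.
Total loss = £61.7 + £97.5 + £79.1 + £247.5 + £0.5 = £486.3.
Truthful bidding weakly dominates here: raising your bid can only win items priced above your value, and lowering it can only forfeit items priced below.

£486.3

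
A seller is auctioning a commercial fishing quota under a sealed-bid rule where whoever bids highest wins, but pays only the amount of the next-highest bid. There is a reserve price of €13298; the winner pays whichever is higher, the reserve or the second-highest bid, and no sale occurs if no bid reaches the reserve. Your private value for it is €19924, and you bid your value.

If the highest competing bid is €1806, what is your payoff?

€6626

Your bid €19924 is the highest and exceeds the reserve.
Price = max(second-highest bid, reserve) = max(€1806, €13298) = €13298.
Payoff = €19924 − €13298 = €6626.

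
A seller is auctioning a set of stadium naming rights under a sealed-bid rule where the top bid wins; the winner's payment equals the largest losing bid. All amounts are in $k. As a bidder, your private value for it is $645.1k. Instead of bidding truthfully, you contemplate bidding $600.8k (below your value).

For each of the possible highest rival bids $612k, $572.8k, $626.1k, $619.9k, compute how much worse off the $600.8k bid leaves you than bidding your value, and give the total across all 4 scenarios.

The deviation costs you only when the competing bid falls strictly between $600.8k and $645.1k; elsewhere both bids give the same outcome.
$612k: truthful payoff $33.1k, deviation payoff $0k → loss $33.1k.
$572.8k: outcomes coincide → loss $0k.
$626.1k: truthful payoff $19k, deviation payoff $0k → loss $19k.
$619.9k: truthful payoff $25.2k, deviation payoff $0k → loss $25.2k.
Total loss = $33.1k + $19k + $25.2k = $77.3k.

$77.3k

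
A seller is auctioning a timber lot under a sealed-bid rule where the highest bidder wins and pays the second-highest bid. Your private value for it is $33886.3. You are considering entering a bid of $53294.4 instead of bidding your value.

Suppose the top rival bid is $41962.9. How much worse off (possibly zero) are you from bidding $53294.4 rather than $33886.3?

$8076.6

Bidding your value $33886.3: you lose (since $33886.3 < $41962.9). Payoff $0.
Bidding $53294.4: you win and pay $41962.9. Payoff $33886.3 − $41962.9 = −$8076.6.
The competing bid $41962.9 lies between your value and your inflated bid, so overbidding wins an item priced above your value.
Loss from deviating = $0 − (−$8076.6) = $8076.6.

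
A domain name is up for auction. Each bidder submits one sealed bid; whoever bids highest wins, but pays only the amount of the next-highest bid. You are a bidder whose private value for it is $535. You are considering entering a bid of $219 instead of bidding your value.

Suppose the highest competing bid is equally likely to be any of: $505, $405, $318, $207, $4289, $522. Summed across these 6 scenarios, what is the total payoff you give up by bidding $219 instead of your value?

$390

The deviation costs you only when the competing bid falls strictly between $219 and $535; elsewhere both bids give the same outcome.
$505: truthful payoff $30, deviation payoff $0 → loss $30.
$405: truthful payoff $130, deviation payoff $0 → loss $130.
$318: truthful payoff $217, deviation payoff $0 → loss $217.
$207: outcomes coincide → loss $0.
$4289: outcomes coincide → loss $0.
$522: truthful payoff $13, deviation payoff $0 → loss $13.
Total loss = $30 + $130 + $217 + $13 = $390.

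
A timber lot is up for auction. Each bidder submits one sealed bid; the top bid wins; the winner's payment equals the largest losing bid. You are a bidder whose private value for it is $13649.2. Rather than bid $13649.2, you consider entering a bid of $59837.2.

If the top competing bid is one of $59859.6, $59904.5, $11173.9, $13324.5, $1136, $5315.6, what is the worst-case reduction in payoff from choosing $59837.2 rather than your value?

$0

$59859.6: same outcome either way → loss $0.
$59904.5: same outcome either way → loss $0.
$11173.9: same outcome either way → loss $0.
$13324.5: same outcome either way → loss $0.
$1136: same outcome either way → loss $0.
$5315.6: same outcome either way → loss $0.
Maximum loss: $0.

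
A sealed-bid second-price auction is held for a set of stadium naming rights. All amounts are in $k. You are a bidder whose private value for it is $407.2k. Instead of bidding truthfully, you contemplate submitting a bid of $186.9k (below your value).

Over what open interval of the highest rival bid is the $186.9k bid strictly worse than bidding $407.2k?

($186.9k, $407.2k)

If the competing bid is below $186.9k, both bids win at the same price — no difference.
If it is above $407.2k, both bids lose — no difference.
If it lies strictly between $186.9k and $407.2k, bidding your value wins at a price below your value (positive payoff) while bidding $186.9k loses (payoff 0).
So the deviation strictly hurts on the open interval ($186.9k, $407.2k).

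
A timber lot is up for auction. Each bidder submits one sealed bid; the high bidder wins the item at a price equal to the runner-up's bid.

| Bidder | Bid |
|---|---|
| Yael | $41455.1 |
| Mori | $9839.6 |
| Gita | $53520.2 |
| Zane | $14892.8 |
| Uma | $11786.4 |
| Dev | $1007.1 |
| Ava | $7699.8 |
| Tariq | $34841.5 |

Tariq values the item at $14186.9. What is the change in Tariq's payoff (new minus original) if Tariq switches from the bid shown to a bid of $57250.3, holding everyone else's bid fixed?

−$39333.3

The highest bid among the other bidders is $53520.2; Tariq's bid doesn't change that.
Original bid $34841.5: Tariq is not highest (top rival bid is $53520.2); payoff $0.
Alternative bid $57250.3: Tariq is highest, pays the top rival bid $53520.2; payoff $14186.9 − $53520.2 = −$39333.3.
Change in payoff = −$39333.3 − ($0) = −$39333.3.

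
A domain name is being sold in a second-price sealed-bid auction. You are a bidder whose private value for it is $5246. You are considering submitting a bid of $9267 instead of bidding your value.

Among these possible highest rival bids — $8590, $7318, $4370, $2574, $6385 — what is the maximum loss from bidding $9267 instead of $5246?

$3344

$8590: truthful gives $0, deviation gives −$3344 → loss $3344.
$7318: truthful gives $0, deviation gives −$2072 → loss $2072.
$4370: same outcome either way → loss $0.
$2574: same outcome either way → loss $0.
$6385: truthful gives $0, deviation gives −$1139 → loss $1139.
Maximum loss: $3344.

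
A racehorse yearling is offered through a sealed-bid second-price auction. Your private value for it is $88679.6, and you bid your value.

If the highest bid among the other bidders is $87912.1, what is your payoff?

$767.5

Your bid $88679.6 exceeds the highest competing bid $87912.1, so you win.
In a second-price auction the winner pays the second-highest bid, $87912.1.
Payoff = value − price = $88679.6 − $87912.1 = $767.5.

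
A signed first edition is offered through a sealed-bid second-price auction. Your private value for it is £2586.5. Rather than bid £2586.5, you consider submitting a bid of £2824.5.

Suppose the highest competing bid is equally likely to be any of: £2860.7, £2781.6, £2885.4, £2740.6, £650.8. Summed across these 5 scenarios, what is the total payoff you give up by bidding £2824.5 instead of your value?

£349.2

The deviation costs you only when the competing bid falls strictly between £2586.5 and £2824.5; elsewhere both bids give the same outcome.
£2860.7: outcomes coincide → loss £0.
£2781.6: truthful payoff £0, deviation payoff −£195.1 → loss £195.1.
£2885.4: outcomes coincide → loss £0.
£2740.6: truthful payoff £0, deviation payoff −£154.1 → loss £154.1.
£650.8: outcomes coincide → loss £0.
Total loss = £195.1 + £154.1 = £349.2.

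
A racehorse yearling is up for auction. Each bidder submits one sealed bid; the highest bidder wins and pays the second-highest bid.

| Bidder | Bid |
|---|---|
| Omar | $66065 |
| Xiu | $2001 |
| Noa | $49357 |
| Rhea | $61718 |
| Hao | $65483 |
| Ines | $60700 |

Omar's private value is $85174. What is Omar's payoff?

Highest bid: Omar at $66065, so Omar wins.
Second-highest bid: Hao at $65483 — that is the price the winner pays.
Omar's payoff = value − price = $85174 − $65483 = $19691.

$19691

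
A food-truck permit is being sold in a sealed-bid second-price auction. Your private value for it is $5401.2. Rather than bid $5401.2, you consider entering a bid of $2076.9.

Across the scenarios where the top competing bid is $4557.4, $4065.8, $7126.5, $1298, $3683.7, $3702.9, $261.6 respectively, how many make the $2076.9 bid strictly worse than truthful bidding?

4

The deviation hurts exactly when the highest competing bid lies strictly between $2076.9 and $5401.2 — underbidding then forfeits a profitable win.
$4557.4: inside the interval → strictly worse (loss $843.8).
$4065.8: inside the interval → strictly worse (loss $1335.4).
$7126.5: above both → same outcome either way.
$1298: below both → same outcome either way.
$3683.7: inside the interval → strictly worse (loss $1717.5).
$3702.9: inside the interval → strictly worse (loss $1698.3).
$261.6: below both → same outcome either way.
Count: 4.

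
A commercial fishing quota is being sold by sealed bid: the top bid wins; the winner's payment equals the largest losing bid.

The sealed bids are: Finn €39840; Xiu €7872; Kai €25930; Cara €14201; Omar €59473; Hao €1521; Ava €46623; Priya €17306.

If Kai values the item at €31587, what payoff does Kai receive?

€0

Highest bid: Omar at €59473, so Omar wins.
Second-highest bid: Ava at €46623 — that is the price the winner pays.
Kai did not win, so Kai pays nothing and receives nothing: payoff €0.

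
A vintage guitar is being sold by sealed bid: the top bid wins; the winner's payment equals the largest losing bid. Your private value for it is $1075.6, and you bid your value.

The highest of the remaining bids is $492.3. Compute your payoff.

Your bid $1075.6 exceeds the highest competing bid $492.3, so you win.
In a second-price auction the winner pays the second-highest bid, $492.3.
Payoff = value − price = $1075.6 − $492.3 = $583.3.

$583.3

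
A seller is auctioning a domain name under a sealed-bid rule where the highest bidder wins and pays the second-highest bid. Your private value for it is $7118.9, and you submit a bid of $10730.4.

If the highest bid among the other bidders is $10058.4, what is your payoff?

Your bid $10730.4 exceeds the highest competing bid $10058.4, so you win.
In a second-price auction the winner pays the second-highest bid, $10058.4.
Payoff = value − price = $7118.9 − $10058.4 = −$2939.5.

−$2939.5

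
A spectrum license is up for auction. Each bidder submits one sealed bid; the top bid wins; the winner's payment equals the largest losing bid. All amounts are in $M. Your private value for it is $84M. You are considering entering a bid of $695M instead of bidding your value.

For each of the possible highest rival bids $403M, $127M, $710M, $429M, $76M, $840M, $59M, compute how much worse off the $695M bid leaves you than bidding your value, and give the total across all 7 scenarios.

$707M

The deviation costs you only when the competing bid falls strictly between $84M and $695M; elsewhere both bids give the same outcome.
$403M: truthful payoff $0M, deviation payoff −$319M → loss $319M.
$127M: truthful payoff $0M, deviation payoff −$43M → loss $43M.
$710M: outcomes coincide → loss $0M.
$429M: truthful payoff $0M, deviation payoff −$345M → loss $345M.
$76M: outcomes coincide → loss $0M.
$840M: outcomes coincide → loss $0M.
$59M: outcomes coincide → loss $0M.
Total loss = $319M + $43M + $345M = $707M.
Truthful bidding weakly dominates here: raising your bid can only win items priced above your value, and lowering it can only forfeit items priced below.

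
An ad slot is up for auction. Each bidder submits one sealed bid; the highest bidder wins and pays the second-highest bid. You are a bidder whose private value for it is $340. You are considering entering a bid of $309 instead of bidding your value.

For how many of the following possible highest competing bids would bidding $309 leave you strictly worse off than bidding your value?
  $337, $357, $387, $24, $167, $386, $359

1

The deviation hurts exactly when the highest competing bid lies strictly between $309 and $340 — underbidding then forfeits a profitable win.
$337: inside the interval → strictly worse (loss $3).
$357: above both → same outcome either way.
$387: above both → same outcome either way.
$24: below both → same outcome either way.
$167: below both → same outcome either way.
$386: above both → same outcome either way.
$359: above both → same outcome either way.
Count: 1.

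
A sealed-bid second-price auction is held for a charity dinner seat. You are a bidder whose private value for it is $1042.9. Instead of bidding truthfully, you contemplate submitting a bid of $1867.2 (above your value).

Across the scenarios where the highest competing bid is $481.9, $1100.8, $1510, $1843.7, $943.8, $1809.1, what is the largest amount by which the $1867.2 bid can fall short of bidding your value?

$481.9: same outcome either way → loss $0.
$1100.8: truthful gives $0, deviation gives −$57.9 → loss $57.9.
$1510: truthful gives $0, deviation gives −$467.1 → loss $467.1.
$1843.7: truthful gives $0, deviation gives −$800.8 → loss $800.8.
$943.8: same outcome either way → loss $0.
$1809.1: truthful gives $0, deviation gives −$766.2 → loss $766.2.
Maximum loss: $800.8.

$800.8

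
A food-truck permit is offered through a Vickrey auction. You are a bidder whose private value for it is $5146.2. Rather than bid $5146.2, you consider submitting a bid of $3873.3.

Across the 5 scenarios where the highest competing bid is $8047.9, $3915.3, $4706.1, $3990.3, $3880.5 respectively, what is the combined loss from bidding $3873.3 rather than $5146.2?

The deviation costs you only when the competing bid falls strictly between $3873.3 and $5146.2; elsewhere both bids give the same outcome.
$8047.9: outcomes coincide → loss $0.
$3915.3: truthful payoff $1230.9, deviation payoff $0 → loss $1230.9.
$4706.1: truthful payoff $440.1, deviation payoff $0 → loss $440.1.
$3990.3: truthful payoff $1155.9, deviation payoff $0 → loss $1155.9.
$3880.5: truthful payoff $1265.7, deviation payoff $0 → loss $1265.7.
Total loss = $1230.9 + $440.1 + $1155.9 + $1265.7 = $4092.6.
Because the price is fixed by the runner-up's bid, deviating from your value can only change a good outcome into a bad one — never the reverse.

$4092.6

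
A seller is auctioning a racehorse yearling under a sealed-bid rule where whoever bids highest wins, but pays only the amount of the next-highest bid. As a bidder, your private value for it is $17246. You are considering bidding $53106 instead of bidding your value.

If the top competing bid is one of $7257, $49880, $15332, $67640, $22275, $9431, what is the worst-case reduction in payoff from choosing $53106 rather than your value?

$32634

$7257: same outcome either way → loss $0.
$49880: truthful gives $0, deviation gives −$32634 → loss $32634.
$15332: same outcome either way → loss $0.
$67640: same outcome either way → loss $0.
$22275: truthful gives $0, deviation gives −$5029 → loss $5029.
$9431: same outcome either way → loss $0.
Maximum loss: $32634.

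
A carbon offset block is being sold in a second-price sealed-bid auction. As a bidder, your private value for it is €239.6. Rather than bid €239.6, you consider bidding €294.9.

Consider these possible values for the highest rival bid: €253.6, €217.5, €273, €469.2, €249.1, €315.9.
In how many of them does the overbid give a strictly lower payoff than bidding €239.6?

3

The deviation hurts exactly when the highest competing bid lies strictly between €239.6 and €294.9 — overbidding then wins at a price above your value.
€253.6: inside the interval → strictly worse (loss €14).
€217.5: below both → same outcome either way.
€273: inside the interval → strictly worse (loss €33.4).
€469.2: above both → same outcome either way.
€249.1: inside the interval → strictly worse (loss €9.5).
€315.9: above both → same outcome either way.
Count: 3.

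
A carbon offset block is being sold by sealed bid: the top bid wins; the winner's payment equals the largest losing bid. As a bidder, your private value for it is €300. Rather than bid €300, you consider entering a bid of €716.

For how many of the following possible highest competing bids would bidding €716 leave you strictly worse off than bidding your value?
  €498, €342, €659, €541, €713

5

The deviation hurts exactly when the highest competing bid lies strictly between €300 and €716 — overbidding then wins at a price above your value.
€498: inside the interval → strictly worse (loss €198).
€342: inside the interval → strictly worse (loss €42).
€659: inside the interval → strictly worse (loss €359).
€541: inside the interval → strictly worse (loss €241).
€713: inside the interval → strictly worse (loss €413).
Count: 5.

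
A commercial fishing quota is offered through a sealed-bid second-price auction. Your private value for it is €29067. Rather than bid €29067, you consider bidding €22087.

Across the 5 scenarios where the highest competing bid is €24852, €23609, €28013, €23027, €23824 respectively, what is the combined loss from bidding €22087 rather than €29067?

€22010

The deviation costs you only when the competing bid falls strictly between €22087 and €29067; elsewhere both bids give the same outcome.
€24852: truthful payoff €4215, deviation payoff €0 → loss €4215.
€23609: truthful payoff €5458, deviation payoff €0 → loss €5458.
€28013: truthful payoff €1054, deviation payoff €0 → loss €1054.
€23027: truthful payoff €6040, deviation payoff €0 → loss €6040.
€23824: truthful payoff €5243, deviation payoff €0 → loss €5243.
Total loss = €4215 + €5458 + €1054 + €6040 + €5243 = €22010.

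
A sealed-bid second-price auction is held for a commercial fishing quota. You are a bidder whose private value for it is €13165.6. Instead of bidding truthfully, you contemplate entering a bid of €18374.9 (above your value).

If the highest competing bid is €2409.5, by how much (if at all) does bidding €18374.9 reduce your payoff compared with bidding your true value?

Bidding your value €13165.6: you win (since €13165.6 > €2409.5) and pay €2409.5. Payoff €10756.1.
Bidding €18374.9: you win and pay €2409.5. Payoff €13165.6 − €2409.5 = €10756.1.
Difference = €10756.1 − €10756.1 = €0; both bids lead to the same outcome because the competing bid is below both your value and your alternative bid.
In a second-price auction your bid sets only whether you win, not what you pay, so bidding your true value is weakly dominant.

€0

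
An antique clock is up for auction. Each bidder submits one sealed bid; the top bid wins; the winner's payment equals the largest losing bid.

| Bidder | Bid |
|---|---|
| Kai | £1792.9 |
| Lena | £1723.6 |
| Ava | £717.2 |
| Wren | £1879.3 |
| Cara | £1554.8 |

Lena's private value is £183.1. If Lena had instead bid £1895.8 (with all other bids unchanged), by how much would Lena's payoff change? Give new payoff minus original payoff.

−£1696.2

The highest bid among the other bidders is £1879.3; Lena's bid doesn't change that.
Original bid £1723.6: Lena is not highest (top rival bid is £1879.3); payoff £0.
Alternative bid £1895.8: Lena is highest, pays the top rival bid £1879.3; payoff £183.1 − £1879.3 = −£1696.2.
Change in payoff = −£1696.2 − (£0) = −£1696.2.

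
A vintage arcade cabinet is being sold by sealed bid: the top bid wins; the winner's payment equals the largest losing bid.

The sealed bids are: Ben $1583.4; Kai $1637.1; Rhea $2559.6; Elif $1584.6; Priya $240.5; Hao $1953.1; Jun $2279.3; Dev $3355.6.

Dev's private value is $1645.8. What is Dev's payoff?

Highest bid: Dev at $3355.6, so Dev wins.
Second-highest bid: Rhea at $2559.6 — that is the price the winner pays.
Dev's payoff = value − price = $1645.8 − $2559.6 = −$913.8.

−$913.8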